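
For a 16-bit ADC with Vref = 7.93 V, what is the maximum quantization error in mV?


The maximum quantization error is +/- LSB/2.
LSB = Vref / 2^n = 7.93 / 65536 = 0.000121 V
Max error = LSB / 2 = 0.000121 / 2 = 6.05e-05 V
Max error = 0.0605 mV

0.0605 mV


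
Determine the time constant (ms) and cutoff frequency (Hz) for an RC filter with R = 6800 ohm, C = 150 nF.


Time constant: tau = R * C.
tau = 6800 * 1.50e-07 = 0.00102 s
tau = 1.02 ms
Cutoff frequency: fc = 1 / (2*pi*R*C).
fc = 1 / (2*pi*0.00102) = 156.03 Hz

tau = 1.02 ms, fc = 156.03 Hz


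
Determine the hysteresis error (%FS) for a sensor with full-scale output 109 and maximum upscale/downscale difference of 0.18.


Hysteresis = (max difference / full scale) * 100%.
H = (0.18 / 109) * 100
H = 0.165 %FS

0.165 %FS


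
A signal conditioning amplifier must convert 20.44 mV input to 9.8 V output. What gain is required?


Gain = Vout / Vin (converting to same units).
G = 9.8 V / 20.44 mV
G = 9800.0 mV / 20.44 mV
G = 479.45

479.45


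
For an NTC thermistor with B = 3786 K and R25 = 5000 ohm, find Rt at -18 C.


NTC thermistor equation: Rt = R25 * exp(B * (1/T - 1/T25)).
T in Kelvin: 255.15 K, T25 = 298.15 K
1/T - 1/T25 = 1/255.15 - 1/298.15 = 0.00056525
B * (1/T - 1/T25) = 3786 * 0.00056525 = 2.14
Rt = 5000 * exp(2.14) = 42498.2 ohm

42498.2 ohm


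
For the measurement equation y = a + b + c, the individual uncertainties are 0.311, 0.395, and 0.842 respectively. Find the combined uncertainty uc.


For a sum of independent quantities, uc = sqrt(u1^2 + u2^2 + u3^2).
uc = sqrt(0.311^2 + 0.395^2 + 0.842^2)
uc = sqrt(0.096721 + 0.156025 + 0.708964)
uc = 0.9807

0.9807


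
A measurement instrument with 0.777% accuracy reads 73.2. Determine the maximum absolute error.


Absolute error = (accuracy% / 100) * reading.
Error = (0.777 / 100) * 73.2
Error = 0.00777 * 73.2
Error = 0.5688

0.5688


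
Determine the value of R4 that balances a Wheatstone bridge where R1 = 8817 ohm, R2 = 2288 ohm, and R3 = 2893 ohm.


At balance: R1*R4 = R2*R3, so R4 = R2*R3/R1.
R4 = 2288 * 2893 / 8817
R4 = 6619184 / 8817
R4 = 750.73 ohm

750.73 ohm


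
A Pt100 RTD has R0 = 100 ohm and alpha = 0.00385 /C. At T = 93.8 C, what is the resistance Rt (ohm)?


The RTD equation: Rt = R0 * (1 + alpha * T).
Rt = 100 * (1 + 0.00385 * 93.8)
Rt = 100 * (1 + 0.36113)
Rt = 100 * 1.36113
Rt = 136.113 ohm

136.113 ohm


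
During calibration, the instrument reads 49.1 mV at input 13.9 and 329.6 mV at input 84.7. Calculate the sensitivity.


Sensitivity = (y2 - y1) / (x2 - x1).
S = (329.6 - 49.1) / (84.7 - 13.9)
S = 280.5 / 70.8
S = 3.9619 mV/unit

3.9619 mV/unit


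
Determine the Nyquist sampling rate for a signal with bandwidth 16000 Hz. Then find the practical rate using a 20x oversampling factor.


By Nyquist theorem, fs_min = 2 * fmax.
fs_min = 2 * 16000 = 32000 Hz
Practical rate = 20 * fs_min = 20 * 32000 = 640000 Hz

fs_min = 32000 Hz, fs_practical = 640000 Hz


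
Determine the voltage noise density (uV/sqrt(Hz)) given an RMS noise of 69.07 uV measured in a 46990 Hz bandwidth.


Noise spectral density = Vrms / sqrt(BW).
NSD = 69.07 / sqrt(46990)
NSD = 69.07 / 216.7718
NSD = 0.3186 uV/sqrt(Hz)

0.3186 uV/sqrt(Hz)


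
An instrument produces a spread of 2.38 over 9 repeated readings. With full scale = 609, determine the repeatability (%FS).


Repeatability = (spread / full scale) * 100%.
R = (2.38 / 609) * 100
R = 0.391 %FS

0.391 %FS


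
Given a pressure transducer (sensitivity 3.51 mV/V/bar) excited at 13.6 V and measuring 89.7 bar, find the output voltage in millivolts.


Output = sensitivity * Vex * P.
Vout = 3.51 * 13.6 * 89.7
Vout = 47.736 * 89.7
Vout = 4281.92 mV

4281.92 mV


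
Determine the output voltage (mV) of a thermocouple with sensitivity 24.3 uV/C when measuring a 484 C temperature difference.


The thermocouple output V = sensitivity * dT.
V = 24.3 uV/C * 484 C
V = 11761.2 uV
V = 11.761 mV

11.761 mV


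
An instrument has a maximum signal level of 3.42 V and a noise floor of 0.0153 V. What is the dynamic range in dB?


Dynamic range = 20 * log10(Vmax / Vnoise).
DR = 20 * log10(3.42 / 0.0153)
DR = 20 * log10(223.53)
DR = 46.99 dB

46.99 dB


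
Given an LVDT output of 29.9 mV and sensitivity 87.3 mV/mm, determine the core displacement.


Displacement = Vout / sensitivity.
d = 29.9 / 87.3
d = 0.342 mm

0.342 mm


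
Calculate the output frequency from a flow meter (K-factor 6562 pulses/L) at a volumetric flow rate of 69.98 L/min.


Frequency = K * Q / 60 (converting L/min to L/s).
f = 6562 * 69.98 / 60
f = 459208.76 / 60
f = 7653.48 Hz

7653.48 Hz


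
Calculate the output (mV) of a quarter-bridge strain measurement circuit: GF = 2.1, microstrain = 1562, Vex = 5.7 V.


Quarter bridge output: Vout = (GF * epsilon * Vex) / 4.
Vout = (2.1 * 1562e-6 * 5.7) / 4
Vout = 0.01869714 / 4 V
Vout = 0.00467429 V = 4.6743 mV

4.6743 mV


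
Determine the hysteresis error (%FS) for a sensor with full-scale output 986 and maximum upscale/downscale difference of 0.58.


Hysteresis = (max difference / full scale) * 100%.
H = (0.58 / 986) * 100
H = 0.059 %FS

0.059 %FS


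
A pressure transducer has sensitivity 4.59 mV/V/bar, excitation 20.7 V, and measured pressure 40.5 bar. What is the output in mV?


Output = sensitivity * Vex * P.
Vout = 4.59 * 20.7 * 40.5
Vout = 95.013 * 40.5
Vout = 3848.03 mV

3848.03 mV


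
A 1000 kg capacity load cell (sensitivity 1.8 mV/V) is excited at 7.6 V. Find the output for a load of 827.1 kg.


Vout = rated_output * Vex * (load / capacity).
Vout = 1.8 * 7.6 * (827.1 / 1000)
Vout = 1.8 * 7.6 * 0.8271
Vout = 11.315 mV

11.315 mV


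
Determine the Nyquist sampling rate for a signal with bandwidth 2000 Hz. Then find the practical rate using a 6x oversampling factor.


By Nyquist theorem, fs_min = 2 * fmax.
fs_min = 2 * 2000 = 4000 Hz
Practical rate = 6 * fs_min = 6 * 4000 = 24000 Hz

fs_min = 4000 Hz, fs_practical = 24000 Hz


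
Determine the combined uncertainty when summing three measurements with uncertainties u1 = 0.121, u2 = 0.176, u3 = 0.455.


For a sum of independent quantities, uc = sqrt(u1^2 + u2^2 + u3^2).
uc = sqrt(0.121^2 + 0.176^2 + 0.455^2)
uc = sqrt(0.014641 + 0.030976 + 0.207025)
uc = 0.5026

0.5026


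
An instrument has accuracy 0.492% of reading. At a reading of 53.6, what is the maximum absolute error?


Absolute error = (accuracy% / 100) * reading.
Error = (0.492 / 100) * 53.6
Error = 0.00492 * 53.6
Error = 0.2637

0.2637


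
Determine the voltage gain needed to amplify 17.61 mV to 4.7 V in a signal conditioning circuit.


Gain = Vout / Vin (converting to same units).
G = 4.7 V / 17.61 mV
G = 4700.0 mV / 17.61 mV
G = 266.89

266.89


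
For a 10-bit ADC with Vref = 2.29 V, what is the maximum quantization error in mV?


The maximum quantization error is +/- LSB/2.
LSB = Vref / 2^n = 2.29 / 1024 = 0.00223633 V
Max error = LSB / 2 = 0.00223633 / 2 = 0.00111816 V
Max error = 1.1182 mV

1.1182 mV


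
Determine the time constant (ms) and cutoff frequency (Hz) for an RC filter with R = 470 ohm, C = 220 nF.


Time constant: tau = R * C.
tau = 470 * 2.20e-07 = 0.0001034 s
tau = 0.1034 ms
Cutoff frequency: fc = 1 / (2*pi*R*C).
fc = 1 / (2*pi*0.0001034) = 1539.22 Hz

tau = 0.1034 ms, fc = 1539.22 Hz


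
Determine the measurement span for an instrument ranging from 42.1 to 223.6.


Span = upper range - lower range.
Span = 223.6 - (42.1)
Span = 181.5

181.5


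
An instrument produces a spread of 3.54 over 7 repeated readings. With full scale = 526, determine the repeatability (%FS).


Repeatability = (spread / full scale) * 100%.
R = (3.54 / 526) * 100
R = 0.673 %FS

0.673 %FS


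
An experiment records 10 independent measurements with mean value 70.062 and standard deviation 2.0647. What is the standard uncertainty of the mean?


The standard uncertainty for Type A evaluation is u = s / sqrt(n).
u = 2.0647 / sqrt(10)
u = 2.0647 / 3.1623
u = 0.6529

0.6529


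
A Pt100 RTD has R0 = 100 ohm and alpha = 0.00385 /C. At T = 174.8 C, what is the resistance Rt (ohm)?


The RTD equation: Rt = R0 * (1 + alpha * T).
Rt = 100 * (1 + 0.00385 * 174.8)
Rt = 100 * (1 + 0.67298)
Rt = 100 * 1.67298
Rt = 167.298 ohm

167.298 ohm


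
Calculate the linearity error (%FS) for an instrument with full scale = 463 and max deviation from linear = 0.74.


Linearity error = (max deviation / full scale) * 100%.
Linearity = (0.74 / 463) * 100
Linearity = 0.16 %FS

0.16 %FS


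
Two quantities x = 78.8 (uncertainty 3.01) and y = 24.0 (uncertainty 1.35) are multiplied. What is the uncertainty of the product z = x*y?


For a product z = x*y, the relative uncertainty is:
uz/z = sqrt((ux/x)^2 + (uy/y)^2)
Relative uncertainties: ux/x = 3.01/78.8 = 0.038198
uy/y = 1.35/24.0 = 0.05625
z = 78.8 * 24.0 = 1891.2
uz = 1891.2 * sqrt(0.038198^2 + 0.05625^2) = 128.59

128.59


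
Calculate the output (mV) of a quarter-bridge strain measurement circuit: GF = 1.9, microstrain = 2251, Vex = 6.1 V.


Quarter bridge output: Vout = (GF * epsilon * Vex) / 4.
Vout = (1.9 * 2251e-6 * 6.1) / 4
Vout = 0.02608909 / 4 V
Vout = 0.00652227 V = 6.5223 mV

6.5223 mV


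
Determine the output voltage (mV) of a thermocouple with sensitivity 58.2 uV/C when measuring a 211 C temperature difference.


The thermocouple output V = sensitivity * dT.
V = 58.2 uV/C * 211 C
V = 12280.2 uV
V = 12.28 mV

12.28 mV


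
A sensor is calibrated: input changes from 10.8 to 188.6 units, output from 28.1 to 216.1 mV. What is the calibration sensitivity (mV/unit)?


Sensitivity = (y2 - y1) / (x2 - x1).
S = (216.1 - 28.1) / (188.6 - 10.8)
S = 188.0 / 177.8
S = 1.0574 mV/unit

1.0574 mV/unit


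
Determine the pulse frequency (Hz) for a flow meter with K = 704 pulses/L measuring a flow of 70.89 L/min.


Frequency = K * Q / 60 (converting L/min to L/s).
f = 704 * 70.89 / 60
f = 49906.56 / 60
f = 831.78 Hz

831.78 Hz


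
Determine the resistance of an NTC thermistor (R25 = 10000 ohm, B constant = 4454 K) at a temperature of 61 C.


NTC thermistor equation: Rt = R25 * exp(B * (1/T - 1/T25)).
T in Kelvin: 334.15 K, T25 = 298.15 K
1/T - 1/T25 = 1/334.15 - 1/298.15 = -0.00036135
B * (1/T - 1/T25) = 4454 * -0.00036135 = -1.6094
Rt = 10000 * exp(-1.6094) = 2000.0 ohm

2000.0 ohm


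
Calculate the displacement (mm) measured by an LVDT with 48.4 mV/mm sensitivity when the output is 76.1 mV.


Displacement = Vout / sensitivity.
d = 76.1 / 48.4
d = 1.572 mm

1.572 mm


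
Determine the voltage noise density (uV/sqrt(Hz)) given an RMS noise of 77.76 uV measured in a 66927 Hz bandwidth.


Noise spectral density = Vrms / sqrt(BW).
NSD = 77.76 / sqrt(66927)
NSD = 77.76 / 258.7025
NSD = 0.3006 uV/sqrt(Hz)

0.3006 uV/sqrt(Hz)


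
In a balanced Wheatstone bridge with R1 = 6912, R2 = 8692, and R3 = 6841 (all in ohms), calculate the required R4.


At balance: R1*R4 = R2*R3, so R4 = R2*R3/R1.
R4 = 8692 * 6841 / 6912
R4 = 59461972 / 6912
R4 = 8602.72 ohm

8602.72 ohm


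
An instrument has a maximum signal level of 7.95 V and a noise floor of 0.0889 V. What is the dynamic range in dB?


Dynamic range = 20 * log10(Vmax / Vnoise).
DR = 20 * log10(7.95 / 0.0889)
DR = 20 * log10(89.43)
DR = 39.03 dB

39.03 dB


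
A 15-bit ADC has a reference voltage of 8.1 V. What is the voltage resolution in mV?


The resolution (LSB) of an ADC is Vref / 2^n.
LSB = 8.1 / 2^15
LSB = 8.1 / 32768
LSB = 0.00024719 V = 0.24719238 mV

0.24719238 mV


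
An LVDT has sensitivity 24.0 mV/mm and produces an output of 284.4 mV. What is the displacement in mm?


Displacement = Vout / sensitivity.
d = 284.4 / 24.0
d = 11.85 mm

11.85 mm


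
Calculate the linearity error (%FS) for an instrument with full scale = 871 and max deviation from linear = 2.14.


Linearity error = (max deviation / full scale) * 100%.
Linearity = (2.14 / 871) * 100
Linearity = 0.246 %FS

0.246 %FS


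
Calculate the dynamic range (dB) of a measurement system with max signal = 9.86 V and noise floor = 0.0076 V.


Dynamic range = 20 * log10(Vmax / Vnoise).
DR = 20 * log10(9.86 / 0.0076)
DR = 20 * log10(1297.37)
DR = 62.26 dB

62.26 dB


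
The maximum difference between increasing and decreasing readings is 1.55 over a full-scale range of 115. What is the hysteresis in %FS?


Hysteresis = (max difference / full scale) * 100%.
H = (1.55 / 115) * 100
H = 1.348 %FS

1.348 %FS


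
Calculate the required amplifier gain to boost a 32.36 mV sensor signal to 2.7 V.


Gain = Vout / Vin (converting to same units).
G = 2.7 V / 32.36 mV
G = 2700.0 mV / 32.36 mV
G = 83.44

83.44


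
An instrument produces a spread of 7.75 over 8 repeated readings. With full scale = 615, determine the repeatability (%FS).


Repeatability = (spread / full scale) * 100%.
R = (7.75 / 615) * 100
R = 1.26 %FS

1.26 %FS


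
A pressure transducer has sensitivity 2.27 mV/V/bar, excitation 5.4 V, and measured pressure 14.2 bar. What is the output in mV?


Output = sensitivity * Vex * P.
Vout = 2.27 * 5.4 * 14.2
Vout = 12.258 * 14.2
Vout = 174.06 mV

174.06 mV


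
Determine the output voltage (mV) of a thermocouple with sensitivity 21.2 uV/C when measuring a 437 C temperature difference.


The thermocouple output V = sensitivity * dT.
V = 21.2 uV/C * 437 C
V = 9264.4 uV
V = 9.264 mV

9.264 mV


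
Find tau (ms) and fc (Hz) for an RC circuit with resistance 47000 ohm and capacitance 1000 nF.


Time constant: tau = R * C.
tau = 47000 * 1.00e-06 = 0.047 s
tau = 47.0 ms
Cutoff frequency: fc = 1 / (2*pi*R*C).
fc = 1 / (2*pi*0.047) = 3.39 Hz

tau = 47.0 ms, fc = 3.39 Hz


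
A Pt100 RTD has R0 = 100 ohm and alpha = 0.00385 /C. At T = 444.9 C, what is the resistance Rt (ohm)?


The RTD equation: Rt = R0 * (1 + alpha * T).
Rt = 100 * (1 + 0.00385 * 444.9)
Rt = 100 * (1 + 1.712865)
Rt = 100 * 2.712865
Rt = 271.286 ohm

271.286 ohm


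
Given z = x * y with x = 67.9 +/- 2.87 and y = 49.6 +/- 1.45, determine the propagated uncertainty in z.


For a product z = x*y, the relative uncertainty is:
uz/z = sqrt((ux/x)^2 + (uy/y)^2)
Relative uncertainties: ux/x = 2.87/67.9 = 0.042268
uy/y = 1.45/49.6 = 0.029234
z = 67.9 * 49.6 = 3367.8
uz = 3367.8 * sqrt(0.042268^2 + 0.029234^2) = 173.082

173.082


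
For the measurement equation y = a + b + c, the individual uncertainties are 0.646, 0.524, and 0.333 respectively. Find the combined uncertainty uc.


For a sum of independent quantities, uc = sqrt(u1^2 + u2^2 + u3^2).
uc = sqrt(0.646^2 + 0.524^2 + 0.333^2)
uc = sqrt(0.417316 + 0.274576 + 0.110889)
uc = 0.896

0.896


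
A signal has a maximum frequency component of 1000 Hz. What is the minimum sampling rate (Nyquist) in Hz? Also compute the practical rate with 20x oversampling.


By Nyquist theorem, fs_min = 2 * fmax.
fs_min = 2 * 1000 = 2000 Hz
Practical rate = 20 * fs_min = 20 * 2000 = 40000 Hz

fs_min = 2000 Hz, fs_practical = 40000 Hz


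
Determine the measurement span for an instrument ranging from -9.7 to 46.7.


Span = upper range - lower range.
Span = 46.7 - (-9.7)
Span = 56.4

56.4


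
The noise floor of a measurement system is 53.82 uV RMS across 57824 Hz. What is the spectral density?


Noise spectral density = Vrms / sqrt(BW).
NSD = 53.82 / sqrt(57824)
NSD = 53.82 / 240.4662
NSD = 0.2238 uV/sqrt(Hz)

0.2238 uV/sqrt(Hz)


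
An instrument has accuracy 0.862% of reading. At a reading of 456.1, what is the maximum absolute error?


Absolute error = (accuracy% / 100) * reading.
Error = (0.862 / 100) * 456.1
Error = 0.00862 * 456.1
Error = 3.9316

3.9316


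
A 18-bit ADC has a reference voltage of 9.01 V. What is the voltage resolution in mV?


The resolution (LSB) of an ADC is Vref / 2^n.
LSB = 9.01 / 2^18
LSB = 9.01 / 262144
LSB = 3.437e-05 V = 0.03437042 mV

0.03437042 mV


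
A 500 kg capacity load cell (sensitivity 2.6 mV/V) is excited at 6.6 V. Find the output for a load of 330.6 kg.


Vout = rated_output * Vex * (load / capacity).
Vout = 2.6 * 6.6 * (330.6 / 500)
Vout = 2.6 * 6.6 * 0.6612
Vout = 11.346 mV

11.346 mV


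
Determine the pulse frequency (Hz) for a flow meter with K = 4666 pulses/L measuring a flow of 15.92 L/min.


Frequency = K * Q / 60 (converting L/min to L/s).
f = 4666 * 15.92 / 60
f = 74282.72 / 60
f = 1238.05 Hz

1238.05 Hz


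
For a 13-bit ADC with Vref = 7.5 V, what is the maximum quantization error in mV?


The maximum quantization error is +/- LSB/2.
LSB = Vref / 2^n = 7.5 / 8192 = 0.00091553 V
Max error = LSB / 2 = 0.00091553 / 2 = 0.00045776 V
Max error = 0.4578 mV

0.4578 mV


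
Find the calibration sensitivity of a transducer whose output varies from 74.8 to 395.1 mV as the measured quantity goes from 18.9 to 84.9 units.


Sensitivity = (y2 - y1) / (x2 - x1).
S = (395.1 - 74.8) / (84.9 - 18.9)
S = 320.3 / 66.0
S = 4.853 mV/unit

4.853 mV/unit


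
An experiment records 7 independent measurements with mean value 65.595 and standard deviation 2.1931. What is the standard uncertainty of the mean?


The standard uncertainty for Type A evaluation is u = s / sqrt(n).
u = 2.1931 / sqrt(7)
u = 2.1931 / 2.6458
u = 0.8289

0.8289


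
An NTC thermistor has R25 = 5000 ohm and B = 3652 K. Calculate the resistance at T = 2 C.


NTC thermistor equation: Rt = R25 * exp(B * (1/T - 1/T25)).
T in Kelvin: 275.15 K, T25 = 298.15 K
1/T - 1/T25 = 1/275.15 - 1/298.15 = 0.00028036
B * (1/T - 1/T25) = 3652 * 0.00028036 = 1.0239
Rt = 5000 * exp(1.0239) = 13920.0 ohm

13920.0 ohm


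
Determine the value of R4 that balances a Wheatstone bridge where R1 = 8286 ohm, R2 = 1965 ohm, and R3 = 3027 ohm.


At balance: R1*R4 = R2*R3, so R4 = R2*R3/R1.
R4 = 1965 * 3027 / 8286
R4 = 5948055 / 8286
R4 = 717.84 ohm

717.84 ohm


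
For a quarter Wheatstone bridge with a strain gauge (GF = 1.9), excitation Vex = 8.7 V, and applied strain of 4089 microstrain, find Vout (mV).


Quarter bridge output: Vout = (GF * epsilon * Vex) / 4.
Vout = (1.9 * 4089e-6 * 8.7) / 4
Vout = 0.06759117 / 4 V
Vout = 0.01689779 V = 16.8978 mV

16.8978 mV


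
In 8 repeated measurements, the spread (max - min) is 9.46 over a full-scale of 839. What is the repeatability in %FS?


Repeatability = (spread / full scale) * 100%.
R = (9.46 / 839) * 100
R = 1.128 %FS

1.128 %FS


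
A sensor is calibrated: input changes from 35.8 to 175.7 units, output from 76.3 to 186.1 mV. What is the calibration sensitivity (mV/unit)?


Sensitivity = (y2 - y1) / (x2 - x1).
S = (186.1 - 76.3) / (175.7 - 35.8)
S = 109.8 / 139.9
S = 0.7848 mV/unit

0.7848 mV/unit


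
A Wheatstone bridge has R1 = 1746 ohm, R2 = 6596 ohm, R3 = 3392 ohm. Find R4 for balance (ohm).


At balance: R1*R4 = R2*R3, so R4 = R2*R3/R1.
R4 = 6596 * 3392 / 1746
R4 = 22373632 / 1746
R4 = 12814.22 ohm

12814.22 ohm


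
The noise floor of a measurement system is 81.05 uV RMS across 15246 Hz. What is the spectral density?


Noise spectral density = Vrms / sqrt(BW).
NSD = 81.05 / sqrt(15246)
NSD = 81.05 / 123.4747
NSD = 0.6564 uV/sqrt(Hz)

0.6564 uV/sqrt(Hz)


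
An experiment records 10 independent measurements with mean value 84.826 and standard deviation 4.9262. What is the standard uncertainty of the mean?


The standard uncertainty for Type A evaluation is u = s / sqrt(n).
u = 4.9262 / sqrt(10)
u = 4.9262 / 3.1623
u = 1.5578

1.5578


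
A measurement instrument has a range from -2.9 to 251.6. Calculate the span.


Span = upper range - lower range.
Span = 251.6 - (-2.9)
Span = 254.5

254.5


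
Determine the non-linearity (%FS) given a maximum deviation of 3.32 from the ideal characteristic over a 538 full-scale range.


Linearity error = (max deviation / full scale) * 100%.
Linearity = (3.32 / 538) * 100
Linearity = 0.617 %FS

0.617 %FS


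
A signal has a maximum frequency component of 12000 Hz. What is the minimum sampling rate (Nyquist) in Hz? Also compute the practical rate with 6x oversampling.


By Nyquist theorem, fs_min = 2 * fmax.
fs_min = 2 * 12000 = 24000 Hz
Practical rate = 6 * fs_min = 6 * 24000 = 144000 Hz

fs_min = 24000 Hz, fs_practical = 144000 Hz


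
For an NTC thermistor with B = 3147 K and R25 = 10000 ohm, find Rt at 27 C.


NTC thermistor equation: Rt = R25 * exp(B * (1/T - 1/T25)).
T in Kelvin: 300.15 K, T25 = 298.15 K
1/T - 1/T25 = 1/300.15 - 1/298.15 = -2.235e-05
B * (1/T - 1/T25) = 3147 * -2.235e-05 = -0.0703
Rt = 10000 * exp(-0.0703) = 9320.8 ohm

9320.8 ohm


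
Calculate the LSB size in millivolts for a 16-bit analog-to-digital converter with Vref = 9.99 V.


The resolution (LSB) of an ADC is Vref / 2^n.
LSB = 9.99 / 2^16
LSB = 9.99 / 65536
LSB = 0.00015244 V = 0.1524353 mV

0.1524353 mV


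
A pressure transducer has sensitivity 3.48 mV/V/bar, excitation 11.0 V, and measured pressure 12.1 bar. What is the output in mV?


Output = sensitivity * Vex * P.
Vout = 3.48 * 11.0 * 12.1
Vout = 38.28 * 12.1
Vout = 463.19 mV

463.19 mV


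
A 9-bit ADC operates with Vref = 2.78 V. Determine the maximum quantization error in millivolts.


The maximum quantization error is +/- LSB/2.
LSB = Vref / 2^n = 2.78 / 512 = 0.00542969 V
Max error = LSB / 2 = 0.00542969 / 2 = 0.00271484 V
Max error = 2.7148 mV

2.7148 mV


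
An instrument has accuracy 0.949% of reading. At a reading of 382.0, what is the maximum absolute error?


Absolute error = (accuracy% / 100) * reading.
Error = (0.949 / 100) * 382.0
Error = 0.00949 * 382.0
Error = 3.6252

3.6252


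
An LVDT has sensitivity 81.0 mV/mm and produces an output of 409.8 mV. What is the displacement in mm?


Displacement = Vout / sensitivity.
d = 409.8 / 81.0
d = 5.059 mm

5.059 mm


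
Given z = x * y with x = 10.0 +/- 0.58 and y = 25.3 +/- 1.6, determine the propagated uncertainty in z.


For a product z = x*y, the relative uncertainty is:
uz/z = sqrt((ux/x)^2 + (uy/y)^2)
Relative uncertainties: ux/x = 0.58/10.0 = 0.058
uy/y = 1.6/25.3 = 0.063241
z = 10.0 * 25.3 = 253.0
uz = 253.0 * sqrt(0.058^2 + 0.063241^2) = 21.71

21.71


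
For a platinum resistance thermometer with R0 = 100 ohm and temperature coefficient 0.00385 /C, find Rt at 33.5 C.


The RTD equation: Rt = R0 * (1 + alpha * T).
Rt = 100 * (1 + 0.00385 * 33.5)
Rt = 100 * (1 + 0.128975)
Rt = 100 * 1.128975
Rt = 112.898 ohm

112.898 ohm


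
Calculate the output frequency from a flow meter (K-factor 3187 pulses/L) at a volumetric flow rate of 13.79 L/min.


Frequency = K * Q / 60 (converting L/min to L/s).
f = 3187 * 13.79 / 60
f = 43948.73 / 60
f = 732.48 Hz

732.48 Hz


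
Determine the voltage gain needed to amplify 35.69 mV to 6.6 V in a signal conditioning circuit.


Gain = Vout / Vin (converting to same units).
G = 6.6 V / 35.69 mV
G = 6600.0 mV / 35.69 mV
G = 184.93

184.93


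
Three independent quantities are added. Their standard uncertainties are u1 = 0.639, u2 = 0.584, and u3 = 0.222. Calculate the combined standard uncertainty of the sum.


For a sum of independent quantities, uc = sqrt(u1^2 + u2^2 + u3^2).
uc = sqrt(0.639^2 + 0.584^2 + 0.222^2)
uc = sqrt(0.408321 + 0.341056 + 0.049284)
uc = 0.8937

0.8937


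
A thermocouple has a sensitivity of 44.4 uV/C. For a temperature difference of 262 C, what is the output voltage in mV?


The thermocouple output V = sensitivity * dT.
V = 44.4 uV/C * 262 C
V = 11632.8 uV
V = 11.633 mV

11.633 mV


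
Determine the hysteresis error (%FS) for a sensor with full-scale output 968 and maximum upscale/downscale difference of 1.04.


Hysteresis = (max difference / full scale) * 100%.
H = (1.04 / 968) * 100
H = 0.107 %FS

0.107 %FS


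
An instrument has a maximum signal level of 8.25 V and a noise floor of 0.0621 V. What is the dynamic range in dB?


Dynamic range = 20 * log10(Vmax / Vnoise).
DR = 20 * log10(8.25 / 0.0621)
DR = 20 * log10(132.85)
DR = 42.47 dB

42.47 dB


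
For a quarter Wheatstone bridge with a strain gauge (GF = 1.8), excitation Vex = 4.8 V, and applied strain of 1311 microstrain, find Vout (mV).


Quarter bridge output: Vout = (GF * epsilon * Vex) / 4.
Vout = (1.8 * 1311e-6 * 4.8) / 4
Vout = 0.01132704 / 4 V
Vout = 0.00283176 V = 2.8318 mV

2.8318 mV


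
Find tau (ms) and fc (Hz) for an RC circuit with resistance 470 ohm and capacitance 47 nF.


Time constant: tau = R * C.
tau = 470 * 4.70e-08 = 2.209e-05 s
tau = 0.0221 ms
Cutoff frequency: fc = 1 / (2*pi*R*C).
fc = 1 / (2*pi*2.209e-05) = 7204.84 Hz

tau = 0.0221 ms, fc = 7204.84 Hz


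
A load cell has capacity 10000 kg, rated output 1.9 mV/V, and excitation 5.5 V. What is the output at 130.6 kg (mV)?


Vout = rated_output * Vex * (load / capacity).
Vout = 1.9 * 5.5 * (130.6 / 10000)
Vout = 1.9 * 5.5 * 0.01306
Vout = 0.136 mV

0.136 mV


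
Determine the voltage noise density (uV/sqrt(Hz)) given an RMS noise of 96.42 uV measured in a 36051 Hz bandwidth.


Noise spectral density = Vrms / sqrt(BW).
NSD = 96.42 / sqrt(36051)
NSD = 96.42 / 189.871
NSD = 0.5078 uV/sqrt(Hz)

0.5078 uV/sqrt(Hz)


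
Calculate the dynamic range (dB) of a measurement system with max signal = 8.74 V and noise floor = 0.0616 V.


Dynamic range = 20 * log10(Vmax / Vnoise).
DR = 20 * log10(8.74 / 0.0616)
DR = 20 * log10(141.88)
DR = 43.04 dB

43.04 dB


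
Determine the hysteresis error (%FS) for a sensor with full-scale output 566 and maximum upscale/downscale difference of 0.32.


Hysteresis = (max difference / full scale) * 100%.
H = (0.32 / 566) * 100
H = 0.057 %FS

0.057 %FS


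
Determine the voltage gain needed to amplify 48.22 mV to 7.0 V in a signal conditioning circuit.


Gain = Vout / Vin (converting to same units).
G = 7.0 V / 48.22 mV
G = 7000.0 mV / 48.22 mV
G = 145.17

145.17


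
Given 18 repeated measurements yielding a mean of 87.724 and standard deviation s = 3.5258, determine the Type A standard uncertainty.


The standard uncertainty for Type A evaluation is u = s / sqrt(n).
u = 3.5258 / sqrt(18)
u = 3.5258 / 4.2426
u = 0.831

0.831


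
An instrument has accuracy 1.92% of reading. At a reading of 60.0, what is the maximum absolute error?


Absolute error = (accuracy% / 100) * reading.
Error = (1.92 / 100) * 60.0
Error = 0.0192 * 60.0
Error = 1.152

1.152


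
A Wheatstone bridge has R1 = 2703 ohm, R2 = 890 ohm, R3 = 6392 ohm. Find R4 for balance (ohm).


At balance: R1*R4 = R2*R3, so R4 = R2*R3/R1.
R4 = 890 * 6392 / 2703
R4 = 5688880 / 2703
R4 = 2104.65 ohm

2104.65 ohm


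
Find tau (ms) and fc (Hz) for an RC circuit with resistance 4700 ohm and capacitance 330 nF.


Time constant: tau = R * C.
tau = 4700 * 3.30e-07 = 0.001551 s
tau = 1.551 ms
Cutoff frequency: fc = 1 / (2*pi*R*C).
fc = 1 / (2*pi*0.001551) = 102.61 Hz

tau = 1.551 ms, fc = 102.61 Hz


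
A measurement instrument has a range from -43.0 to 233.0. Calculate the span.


Span = upper range - lower range.
Span = 233.0 - (-43.0)
Span = 276.0

276.0


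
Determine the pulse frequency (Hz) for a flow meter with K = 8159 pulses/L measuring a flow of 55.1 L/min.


Frequency = K * Q / 60 (converting L/min to L/s).
f = 8159 * 55.1 / 60
f = 449560.9 / 60
f = 7492.68 Hz

7492.68 Hz


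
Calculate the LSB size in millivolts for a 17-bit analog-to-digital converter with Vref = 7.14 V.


The resolution (LSB) of an ADC is Vref / 2^n.
LSB = 7.14 / 2^17
LSB = 7.14 / 131072
LSB = 5.447e-05 V = 0.05447388 mV

0.05447388 mV


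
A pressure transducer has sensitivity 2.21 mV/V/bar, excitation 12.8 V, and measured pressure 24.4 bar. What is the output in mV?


Output = sensitivity * Vex * P.
Vout = 2.21 * 12.8 * 24.4
Vout = 28.288 * 24.4
Vout = 690.23 mV

690.23 mV


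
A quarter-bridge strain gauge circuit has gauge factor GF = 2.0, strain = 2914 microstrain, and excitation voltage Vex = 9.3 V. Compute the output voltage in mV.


Quarter bridge output: Vout = (GF * epsilon * Vex) / 4.
Vout = (2.0 * 2914e-6 * 9.3) / 4
Vout = 0.0542004 / 4 V
Vout = 0.0135501 V = 13.5501 mV

13.5501 mV


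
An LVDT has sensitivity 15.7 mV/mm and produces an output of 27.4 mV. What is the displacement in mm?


Displacement = Vout / sensitivity.
d = 27.4 / 15.7
d = 1.745 mm

1.745 mm


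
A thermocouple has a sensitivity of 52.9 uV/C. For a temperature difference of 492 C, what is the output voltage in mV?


The thermocouple output V = sensitivity * dT.
V = 52.9 uV/C * 492 C
V = 26026.8 uV
V = 26.027 mV

26.027 mV


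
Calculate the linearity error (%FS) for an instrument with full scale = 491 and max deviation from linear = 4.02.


Linearity error = (max deviation / full scale) * 100%.
Linearity = (4.02 / 491) * 100
Linearity = 0.819 %FS

0.819 %FS


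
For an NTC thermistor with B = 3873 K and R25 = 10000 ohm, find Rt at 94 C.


NTC thermistor equation: Rt = R25 * exp(B * (1/T - 1/T25)).
T in Kelvin: 367.15 K, T25 = 298.15 K
1/T - 1/T25 = 1/367.15 - 1/298.15 = -0.00063033
B * (1/T - 1/T25) = 3873 * -0.00063033 = -2.4413
Rt = 10000 * exp(-2.4413) = 870.5 ohm

870.5 ohm


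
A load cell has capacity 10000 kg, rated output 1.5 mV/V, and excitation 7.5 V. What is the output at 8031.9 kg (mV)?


Vout = rated_output * Vex * (load / capacity).
Vout = 1.5 * 7.5 * (8031.9 / 10000)
Vout = 1.5 * 7.5 * 0.80319
Vout = 9.036 mV

9.036 mV


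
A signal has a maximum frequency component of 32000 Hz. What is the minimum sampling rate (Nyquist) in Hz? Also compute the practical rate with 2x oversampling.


By Nyquist theorem, fs_min = 2 * fmax.
fs_min = 2 * 32000 = 64000 Hz
Practical rate = 2 * fs_min = 2 * 64000 = 128000 Hz

fs_min = 64000 Hz, fs_practical = 128000 Hz


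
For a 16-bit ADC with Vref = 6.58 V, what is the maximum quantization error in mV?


The maximum quantization error is +/- LSB/2.
LSB = Vref / 2^n = 6.58 / 65536 = 0.0001004 V
Max error = LSB / 2 = 0.0001004 / 2 = 5.02e-05 V
Max error = 0.0502 mV

0.0502 mV


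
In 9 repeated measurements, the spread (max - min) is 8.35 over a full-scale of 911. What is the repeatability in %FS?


Repeatability = (spread / full scale) * 100%.
R = (8.35 / 911) * 100
R = 0.917 %FS

0.917 %FS


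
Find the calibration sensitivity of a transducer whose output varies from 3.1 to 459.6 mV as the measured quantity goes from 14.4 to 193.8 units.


Sensitivity = (y2 - y1) / (x2 - x1).
S = (459.6 - 3.1) / (193.8 - 14.4)
S = 456.5 / 179.4
S = 2.5446 mV/unit

2.5446 mV/unit


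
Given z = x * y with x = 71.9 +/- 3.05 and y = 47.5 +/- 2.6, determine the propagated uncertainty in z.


For a product z = x*y, the relative uncertainty is:
uz/z = sqrt((ux/x)^2 + (uy/y)^2)
Relative uncertainties: ux/x = 3.05/71.9 = 0.04242
uy/y = 2.6/47.5 = 0.054737
z = 71.9 * 47.5 = 3415.3
uz = 3415.3 * sqrt(0.04242^2 + 0.054737^2) = 236.507

236.507


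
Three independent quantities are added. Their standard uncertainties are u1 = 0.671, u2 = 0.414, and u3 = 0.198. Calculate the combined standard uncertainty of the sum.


For a sum of independent quantities, uc = sqrt(u1^2 + u2^2 + u3^2).
uc = sqrt(0.671^2 + 0.414^2 + 0.198^2)
uc = sqrt(0.450241 + 0.171396 + 0.039204)
uc = 0.8129

0.8129


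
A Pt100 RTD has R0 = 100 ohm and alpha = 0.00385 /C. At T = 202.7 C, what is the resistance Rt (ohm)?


The RTD equation: Rt = R0 * (1 + alpha * T).
Rt = 100 * (1 + 0.00385 * 202.7)
Rt = 100 * (1 + 0.780395)
Rt = 100 * 1.780395
Rt = 178.04 ohm

178.04 ohm


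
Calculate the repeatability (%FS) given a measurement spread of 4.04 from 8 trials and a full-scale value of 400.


Repeatability = (spread / full scale) * 100%.
R = (4.04 / 400) * 100
R = 1.01 %FS

1.01 %FS


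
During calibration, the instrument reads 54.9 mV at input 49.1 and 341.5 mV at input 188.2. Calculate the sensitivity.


Sensitivity = (y2 - y1) / (x2 - x1).
S = (341.5 - 54.9) / (188.2 - 49.1)
S = 286.6 / 139.1
S = 2.0604 mV/unit

2.0604 mV/unit


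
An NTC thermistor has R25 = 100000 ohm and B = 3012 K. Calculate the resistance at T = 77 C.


NTC thermistor equation: Rt = R25 * exp(B * (1/T - 1/T25)).
T in Kelvin: 350.15 K, T25 = 298.15 K
1/T - 1/T25 = 1/350.15 - 1/298.15 = -0.0004981
B * (1/T - 1/T25) = 3012 * -0.0004981 = -1.5003
Rt = 100000 * exp(-1.5003) = 22307.0 ohm

22307.0 ohm


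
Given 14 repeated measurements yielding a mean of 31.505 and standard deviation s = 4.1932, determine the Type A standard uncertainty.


The standard uncertainty for Type A evaluation is u = s / sqrt(n).
u = 4.1932 / sqrt(14)
u = 4.1932 / 3.7417
u = 1.1207

1.1207


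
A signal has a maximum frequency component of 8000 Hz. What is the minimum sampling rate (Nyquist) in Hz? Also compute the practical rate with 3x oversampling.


By Nyquist theorem, fs_min = 2 * fmax.
fs_min = 2 * 8000 = 16000 Hz
Practical rate = 3 * fs_min = 3 * 16000 = 48000 Hz

fs_min = 16000 Hz, fs_practical = 48000 Hz


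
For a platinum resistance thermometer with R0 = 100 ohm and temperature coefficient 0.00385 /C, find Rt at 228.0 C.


The RTD equation: Rt = R0 * (1 + alpha * T).
Rt = 100 * (1 + 0.00385 * 228.0)
Rt = 100 * (1 + 0.8778)
Rt = 100 * 1.8778
Rt = 187.78 ohm

187.78 ohm


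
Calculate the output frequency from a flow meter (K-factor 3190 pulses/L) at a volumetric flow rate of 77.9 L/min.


Frequency = K * Q / 60 (converting L/min to L/s).
f = 3190 * 77.9 / 60
f = 248501.0 / 60
f = 4141.68 Hz

4141.68 Hz


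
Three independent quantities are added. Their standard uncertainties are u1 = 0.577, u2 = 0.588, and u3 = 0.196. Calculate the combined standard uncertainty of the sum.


For a sum of independent quantities, uc = sqrt(u1^2 + u2^2 + u3^2).
uc = sqrt(0.577^2 + 0.588^2 + 0.196^2)
uc = sqrt(0.332929 + 0.345744 + 0.038416)
uc = 0.8468

0.8468


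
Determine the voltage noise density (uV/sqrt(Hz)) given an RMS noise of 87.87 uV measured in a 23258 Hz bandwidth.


Noise spectral density = Vrms / sqrt(BW).
NSD = 87.87 / sqrt(23258)
NSD = 87.87 / 152.5057
NSD = 0.5762 uV/sqrt(Hz)

0.5762 uV/sqrt(Hz)


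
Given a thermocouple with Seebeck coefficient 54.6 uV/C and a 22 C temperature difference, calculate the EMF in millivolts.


The thermocouple output V = sensitivity * dT.
V = 54.6 uV/C * 22 C
V = 1201.2 uV
V = 1.201 mV

1.201 mV


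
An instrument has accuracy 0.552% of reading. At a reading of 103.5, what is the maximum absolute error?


Absolute error = (accuracy% / 100) * reading.
Error = (0.552 / 100) * 103.5
Error = 0.00552 * 103.5
Error = 0.5713

0.5713


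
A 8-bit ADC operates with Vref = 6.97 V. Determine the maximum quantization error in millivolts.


The maximum quantization error is +/- LSB/2.
LSB = Vref / 2^n = 6.97 / 256 = 0.02722656 V
Max error = LSB / 2 = 0.02722656 / 2 = 0.01361328 V
Max error = 13.6133 mV

13.6133 mV


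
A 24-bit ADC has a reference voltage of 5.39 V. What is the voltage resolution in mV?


The resolution (LSB) of an ADC is Vref / 2^n.
LSB = 5.39 / 2^24
LSB = 5.39 / 16777216
LSB = 3.2e-07 V = 0.00032127 mV

0.00032127 mV


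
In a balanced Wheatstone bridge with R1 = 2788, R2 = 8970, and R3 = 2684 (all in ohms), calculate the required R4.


At balance: R1*R4 = R2*R3, so R4 = R2*R3/R1.
R4 = 8970 * 2684 / 2788
R4 = 24075480 / 2788
R4 = 8635.39 ohm

8635.39 ohm


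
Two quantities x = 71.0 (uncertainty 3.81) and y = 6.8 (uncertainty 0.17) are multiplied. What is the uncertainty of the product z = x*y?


For a product z = x*y, the relative uncertainty is:
uz/z = sqrt((ux/x)^2 + (uy/y)^2)
Relative uncertainties: ux/x = 3.81/71.0 = 0.053662
uy/y = 0.17/6.8 = 0.025
z = 71.0 * 6.8 = 482.8
uz = 482.8 * sqrt(0.053662^2 + 0.025^2) = 28.582

28.582


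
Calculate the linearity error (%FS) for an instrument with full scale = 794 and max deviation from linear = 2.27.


Linearity error = (max deviation / full scale) * 100%.
Linearity = (2.27 / 794) * 100
Linearity = 0.286 %FS

0.286 %FS


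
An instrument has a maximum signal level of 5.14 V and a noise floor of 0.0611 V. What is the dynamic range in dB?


Dynamic range = 20 * log10(Vmax / Vnoise).
DR = 20 * log10(5.14 / 0.0611)
DR = 20 * log10(84.12)
DR = 38.5 dB

38.5 dB


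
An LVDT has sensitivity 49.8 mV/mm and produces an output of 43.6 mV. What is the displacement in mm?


Displacement = Vout / sensitivity.
d = 43.6 / 49.8
d = 0.876 mm

0.876 mm


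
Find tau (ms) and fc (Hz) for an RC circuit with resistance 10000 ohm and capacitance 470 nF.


Time constant: tau = R * C.
tau = 10000 * 4.70e-07 = 0.0047 s
tau = 4.7 ms
Cutoff frequency: fc = 1 / (2*pi*R*C).
fc = 1 / (2*pi*0.0047) = 33.86 Hz

tau = 4.7 ms, fc = 33.86 Hz


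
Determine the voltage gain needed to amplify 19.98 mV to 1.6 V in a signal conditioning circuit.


Gain = Vout / Vin (converting to same units).
G = 1.6 V / 19.98 mV
G = 1600.0 mV / 19.98 mV
G = 80.08

80.08


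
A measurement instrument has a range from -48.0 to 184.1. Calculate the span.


Span = upper range - lower range.
Span = 184.1 - (-48.0)
Span = 232.1

232.1


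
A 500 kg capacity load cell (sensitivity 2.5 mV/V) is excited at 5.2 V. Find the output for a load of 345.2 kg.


Vout = rated_output * Vex * (load / capacity).
Vout = 2.5 * 5.2 * (345.2 / 500)
Vout = 2.5 * 5.2 * 0.6904
Vout = 8.975 mV

8.975 mV


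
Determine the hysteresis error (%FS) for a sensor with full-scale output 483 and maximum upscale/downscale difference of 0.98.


Hysteresis = (max difference / full scale) * 100%.
H = (0.98 / 483) * 100
H = 0.203 %FS

0.203 %FS


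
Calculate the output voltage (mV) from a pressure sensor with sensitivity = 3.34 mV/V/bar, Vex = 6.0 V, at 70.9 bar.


Output = sensitivity * Vex * P.
Vout = 3.34 * 6.0 * 70.9
Vout = 20.04 * 70.9
Vout = 1420.84 mV

1420.84 mV


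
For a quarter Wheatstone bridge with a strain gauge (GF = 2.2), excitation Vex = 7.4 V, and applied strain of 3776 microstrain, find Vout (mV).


Quarter bridge output: Vout = (GF * epsilon * Vex) / 4.
Vout = (2.2 * 3776e-6 * 7.4) / 4
Vout = 0.06147328 / 4 V
Vout = 0.01536832 V = 15.3683 mV

15.3683 mV


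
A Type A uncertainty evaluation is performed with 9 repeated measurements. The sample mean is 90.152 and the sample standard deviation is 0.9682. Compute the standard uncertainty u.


The standard uncertainty for Type A evaluation is u = s / sqrt(n).
u = 0.9682 / sqrt(9)
u = 0.9682 / 3.0
u = 0.3227

0.3227


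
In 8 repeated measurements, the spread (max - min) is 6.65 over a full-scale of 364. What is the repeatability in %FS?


Repeatability = (spread / full scale) * 100%.
R = (6.65 / 364) * 100
R = 1.827 %FS

1.827 %FS


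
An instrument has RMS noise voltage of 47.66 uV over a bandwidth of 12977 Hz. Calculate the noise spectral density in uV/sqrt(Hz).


Noise spectral density = Vrms / sqrt(BW).
NSD = 47.66 / sqrt(12977)
NSD = 47.66 / 113.9166
NSD = 0.4184 uV/sqrt(Hz)

0.4184 uV/sqrt(Hz)


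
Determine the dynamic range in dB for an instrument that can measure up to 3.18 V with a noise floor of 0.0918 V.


Dynamic range = 20 * log10(Vmax / Vnoise).
DR = 20 * log10(3.18 / 0.0918)
DR = 20 * log10(34.64)
DR = 30.79 dB

30.79 dB


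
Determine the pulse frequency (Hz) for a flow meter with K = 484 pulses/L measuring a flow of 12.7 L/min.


Frequency = K * Q / 60 (converting L/min to L/s).
f = 484 * 12.7 / 60
f = 6146.8 / 60
f = 102.45 Hz

102.45 Hz


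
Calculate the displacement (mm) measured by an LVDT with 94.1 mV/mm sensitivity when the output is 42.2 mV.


Displacement = Vout / sensitivity.
d = 42.2 / 94.1
d = 0.448 mm

0.448 mm


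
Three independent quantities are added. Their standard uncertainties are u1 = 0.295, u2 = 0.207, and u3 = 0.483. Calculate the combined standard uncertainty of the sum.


For a sum of independent quantities, uc = sqrt(u1^2 + u2^2 + u3^2).
uc = sqrt(0.295^2 + 0.207^2 + 0.483^2)
uc = sqrt(0.087025 + 0.042849 + 0.233289)
uc = 0.6026

0.6026


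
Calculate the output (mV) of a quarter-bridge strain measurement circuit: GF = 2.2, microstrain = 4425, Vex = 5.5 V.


Quarter bridge output: Vout = (GF * epsilon * Vex) / 4.
Vout = (2.2 * 4425e-6 * 5.5) / 4
Vout = 0.0535425 / 4 V
Vout = 0.01338562 V = 13.3856 mV

13.3856 mV
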